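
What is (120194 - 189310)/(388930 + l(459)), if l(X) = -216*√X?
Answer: -6720321470/37811282449 - 11196792*√51/37811282449 ≈ -0.17985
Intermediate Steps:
(120194 - 189310)/(388930 + l(459)) = (120194 - 189310)/(388930 - 648*√51) = -69116/(388930 - 648*√51)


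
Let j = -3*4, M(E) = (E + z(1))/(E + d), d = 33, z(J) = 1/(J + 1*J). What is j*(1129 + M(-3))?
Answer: -13547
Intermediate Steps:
z(J) = 1/(2*J) (z(J) = 1/(J + J) = 1/(2*J))
M(E) = (1/2 + E)/(33 + E) (M(E) = (E + (1/2)/1)/(E + 33) = (E + (1/2)*1)/(33 + E) = (E + 1/2)/(33 + E) = (1/2 + E)/(33 + E))
j = -12
j*(1129 + M(-3)) = -12*(1129 + (1/2 - 3)/(33 - 3)) = -12*(1129 - 5/2/30) = -12*(1129 + (1/30)*(-5/2)) = -12*(1129 - 1/12) = -12*13547/12 = -13547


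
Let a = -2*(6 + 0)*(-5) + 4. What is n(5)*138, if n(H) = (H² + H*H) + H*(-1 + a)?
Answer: 50370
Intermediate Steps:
a = 64 (a = -2*6*(-5) + 4 = -12*(-5) + 4 = 60 + 4 = 64)
n(H) = 2*H² + 63*H (n(H) = (H² + H*H) + H*(-1 + 64) = (H² + H²) + H*63 = 2*H² + 63*H)
n(5)*138 = (5*(63 + 2*5))*138 = (5*(63 + 10))*138 = (5*73)*138 = 365*138 = 50370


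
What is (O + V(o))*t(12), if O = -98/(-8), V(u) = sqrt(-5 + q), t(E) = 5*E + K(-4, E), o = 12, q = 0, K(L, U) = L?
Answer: 686 + 56*I*sqrt(5) ≈ 686.0 + 125.22*I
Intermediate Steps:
t(E) = -4 + 5*E (t(E) = 5*E - 4 = -4 + 5*E)
V(u) = I*sqrt(5) (V(u) = sqrt(-5 + 0) = sqrt(-5) = I*sqrt(5))
O = 49/4 (O = -98*(-1/8) = 49/4 ≈ 12.250)
(O + V(o))*t(12) = (49/4 + I*sqrt(5))*(-4 + 5*12) = (49/4 + I*sqrt(5))*(-4 + 60) = (49/4 + I*sqrt(5))*56 = 686 + 56*I*sqrt(5)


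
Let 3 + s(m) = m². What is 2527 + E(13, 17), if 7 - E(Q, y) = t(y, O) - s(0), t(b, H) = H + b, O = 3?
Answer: 2511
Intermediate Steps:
s(m) = -3 + m²
E(Q, y) = 1 - y (E(Q, y) = 7 - ((3 + y) - (-3 + 0²)) = 7 - ((3 + y) - (-3 + 0)) = 7 - ((3 + y) - 1*(-3)) = 7 - ((3 + y) + 3) = 7 - (6 + y) = 7 + (-6 - y) = 1 - y)
2527 + E(13, 17) = 2527 + (1 - 1*17) = 2527 + (1 - 17) = 2527 - 16 = 2511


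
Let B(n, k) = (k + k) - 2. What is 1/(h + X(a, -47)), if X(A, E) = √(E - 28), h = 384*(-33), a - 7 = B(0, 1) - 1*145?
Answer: -4224/53526553 - 5*I*√3/160579659 ≈ -7.8914e-5 - 5.3931e-8*I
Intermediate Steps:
B(n, k) = -2 + 2*k (B(n, k) = 2*k - 2 = -2 + 2*k)
a = -138 (a = 7 + ((-2 + 2*1) - 1*145) = 7 + ((-2 + 2) - 145) = 7 + (0 - 145) = 7 - 145 = -138)
h = -12672
X(A, E) = √(-28 + E)
1/(h + X(a, -47)) = 1/(-12672 + √(-28 - 47)) = 1/(-12672 + √(-75)) = 1/(-12672 + 5*I*√3)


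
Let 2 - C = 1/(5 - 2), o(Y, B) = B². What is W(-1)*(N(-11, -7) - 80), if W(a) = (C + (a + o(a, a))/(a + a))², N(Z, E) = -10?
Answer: -250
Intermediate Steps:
C = 5/3 (C = 2 - 1/(5 - 2) = 2 - 1/3 = 2 - 1*⅓ = 2 - ⅓ = 5/3 ≈ 1.6667)
W(a) = (5/3 + (a + a²)/(2*a))² (W(a) = (5/3 + (a + a²)/(a + a))² = (5/3 + (a + a²)/((2*a)))² = (5/3 + (a + a²)*(1/(2*a)))² = (5/3 + (a + a²)/(2*a))²)
W(-1)*(N(-11, -7) - 80) = ((13 + 3*(-1))²/36)*(-10 - 80) = ((13 - 3)²/36)*(-90) = ((1/36)*10²)*(-90) = ((1/36)*100)*(-90) = (25/9)*(-90) = -250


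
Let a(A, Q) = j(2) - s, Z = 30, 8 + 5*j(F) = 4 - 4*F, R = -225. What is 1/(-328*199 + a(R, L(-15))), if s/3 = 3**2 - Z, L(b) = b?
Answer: -5/326057 ≈ -1.5335e-5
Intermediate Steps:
j(F) = -4/5 - 4*F/5 (j(F) = -8/5 + (4 - 4*F)/5 = -8/5 + (4/5 - 4*F/5) = -4/5 - 4*F/5)
s = -63 (s = 3*(3**2 - 1*30) = 3*(9 - 30) = 3*(-21) = -63)
a(A, Q) = 303/5 (a(A, Q) = (-4/5 - 4/5*2) - 1*(-63) = (-4/5 - 8/5) + 63 = -12/5 + 63 = 303/5)
1/(-328*199 + a(R, L(-15))) = 1/(-328*199 + 303/5) = 1/(-65272 + 303/5) = 1/(-326057/5) = -5/326057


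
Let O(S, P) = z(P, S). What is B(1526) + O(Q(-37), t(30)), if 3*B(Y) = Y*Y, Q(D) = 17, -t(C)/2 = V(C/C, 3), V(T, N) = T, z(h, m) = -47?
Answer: 2328535/3 ≈ 7.7618e+5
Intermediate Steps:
t(C) = -2 (t(C) = -2*C/C = -2*1 = -2)
O(S, P) = -47
B(Y) = Y**2/3 (B(Y) = (Y*Y)/3 = Y**2/3)
B(1526) + O(Q(-37), t(30)) = (1/3)*1526**2 - 47 = (1/3)*2328676 - 47 = 2328676/3 - 47 = 2328535/3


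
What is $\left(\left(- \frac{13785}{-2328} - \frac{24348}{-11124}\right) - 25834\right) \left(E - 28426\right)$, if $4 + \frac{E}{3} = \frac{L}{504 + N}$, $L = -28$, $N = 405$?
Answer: $\frac{80040509292632129}{108981828} \approx 7.3444 \cdot 10^{8}$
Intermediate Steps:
$E = - \frac{3664}{303}$ ($E = -12 + 3 \left(- \frac{28}{504 + 405}\right) = -12 + 3 \left(- \frac{28}{909}\right) = -12 - \frac{28}{303} = - \frac{3664}{303} \approx -12.092$)
$\left(\left(- \frac{13785}{-2328} - \frac{24348}{-11124}\right) - 25834\right) \left(E - 28426\right) = \left(\left(- \frac{13785}{-2328} - \frac{24348}{-11124}\right) - 25834\right) \left(- \frac{3664}{303} - 28426\right) = \left(\left(\left(-13785\right) \left(- \frac{1}{2328}\right) - - \frac{2029}{927}\right) - 25834\right) \left(- \frac{8616742}{303}\right) = \left(\left(\frac{4595}{776} + \frac{2029}{927}\right) - 25834\right) \left(- \frac{8616742}{303}\right) = \left(\frac{5834069}{719352} - 25834\right) \left(- \frac{8616742}{303}\right) = \left(- \frac{18577905499}{719352}\right) \left(- \frac{8616742}{303}\right) = \frac{80040509292632129}{108981828}$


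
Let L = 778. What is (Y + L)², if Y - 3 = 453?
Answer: 1522756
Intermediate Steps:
Y = 456 (Y = 3 + 453 = 456)
(Y + L)² = (456 + 778)² = 1234² = 1522756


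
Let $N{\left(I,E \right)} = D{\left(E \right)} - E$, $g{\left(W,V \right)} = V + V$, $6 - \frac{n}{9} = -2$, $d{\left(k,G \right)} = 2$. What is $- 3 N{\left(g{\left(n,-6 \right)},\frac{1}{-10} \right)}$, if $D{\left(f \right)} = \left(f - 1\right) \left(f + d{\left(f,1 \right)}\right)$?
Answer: $\frac{597}{100} \approx 5.97$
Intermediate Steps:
$n = 72$ ($n = 54 - -18 = 54 + 18 = 72$)
$D{\left(f \right)} = \left(-1 + f\right) \left(2 + f\right)$ ($D{\left(f \right)} = \left(f - 1\right) \left(f + 2\right) = \left(-1 + f\right) \left(2 + f\right)$)
$g{\left(W,V \right)} = 2 V$
$N{\left(I,E \right)} = -2 + E^{2}$ ($N{\left(I,E \right)} = \left(-2 + E + E^{2}\right) - E = -2 + E^{2}$)
$- 3 N{\left(g{\left(n,-6 \right)},\frac{1}{-10} \right)} = - 3 \left(-2 + \left(\frac{1}{-10}\right)^{2}\right) = - 3 \left(-2 + \left(- \frac{1}{10}\right)^{2}\right) = - 3 \left(-2 + \frac{1}{100}\right) = \left(-3\right) \left(- \frac{199}{100}\right) = \frac{597}{100}$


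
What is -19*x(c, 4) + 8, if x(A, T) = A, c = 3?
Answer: -49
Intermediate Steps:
-19*x(c, 4) + 8 = -19*3 + 8 = -57 + 8 = -49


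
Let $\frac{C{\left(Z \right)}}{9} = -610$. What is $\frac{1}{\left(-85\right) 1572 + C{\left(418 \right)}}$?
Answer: $- \frac{1}{139110} \approx -7.1886 \cdot 10^{-6}$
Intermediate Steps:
$C{\left(Z \right)} = -5490$ ($C{\left(Z \right)} = 9 \left(-610\right) = -5490$)
$\frac{1}{\left(-85\right) 1572 + C{\left(418 \right)}} = \frac{1}{\left(-85\right) 1572 - 5490} = \frac{1}{-133620 - 5490} = \frac{1}{-139110} = - \frac{1}{139110}$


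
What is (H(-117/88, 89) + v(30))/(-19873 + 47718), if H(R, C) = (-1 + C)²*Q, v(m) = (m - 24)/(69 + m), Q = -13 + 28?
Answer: 3833282/918885 ≈ 4.1717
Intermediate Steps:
Q = 15
v(m) = (-24 + m)/(69 + m)
H(R, C) = 15*(-1 + C)² (H(R, C) = (-1 + C)²*15 = 15*(-1 + C)²)
(H(-117/88, 89) + v(30))/(-19873 + 47718) = (15*(-1 + 89)² + (-24 + 30)/(69 + 30))/(-19873 + 47718) = (15*88² + 6/99)/27845 = (15*7744 + (1/99)*6)*(1/27845) = (116160 + 2/33)*(1/27845) = (3833282/33)*(1/27845) = 3833282/918885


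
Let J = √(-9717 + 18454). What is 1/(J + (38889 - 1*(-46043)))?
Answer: 84932/7213435887 - √8737/7213435887 ≈ 1.1761e-5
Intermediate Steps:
J = √8737 ≈ 93.472
1/(J + (38889 - 1*(-46043))) = 1/(√8737 + (38889 - 1*(-46043))) = 1/(√8737 + (38889 + 46043)) = 1/(√8737 + 84932) = 1/(84932 + √8737)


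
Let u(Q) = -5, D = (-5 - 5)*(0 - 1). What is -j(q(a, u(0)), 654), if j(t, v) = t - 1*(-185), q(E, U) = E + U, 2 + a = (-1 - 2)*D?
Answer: -148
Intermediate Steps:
D = 10 (D = -10*(-1) = 10)
a = -32 (a = -2 + (-1 - 2)*10 = -2 - 3*10 = -2 - 30 = -32)
j(t, v) = 185 + t (j(t, v) = t + 185 = 185 + t)
-j(q(a, u(0)), 654) = -(185 + (-32 - 5)) = -(185 - 37) = -1*148 = -148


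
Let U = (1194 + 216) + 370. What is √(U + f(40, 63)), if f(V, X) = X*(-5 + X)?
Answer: √5434 ≈ 73.716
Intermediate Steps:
U = 1780 (U = 1410 + 370 = 1780)
√(U + f(40, 63)) = √(1780 + 63*(-5 + 63)) = √(1780 + 63*58) = √(1780 + 3654) = √5434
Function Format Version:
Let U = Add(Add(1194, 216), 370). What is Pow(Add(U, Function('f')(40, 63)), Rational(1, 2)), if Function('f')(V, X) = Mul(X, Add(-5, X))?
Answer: Pow(5434, Rational(1, 2)) ≈ 73.716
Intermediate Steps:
U = 1780 (U = Add(1410, 370) = 1780)
Pow(Add(U, Function('f')(40, 63)), Rational(1, 2)) = Pow(Add(1780, Mul(63, Add(-5, 63))), Rational(1, 2)) = Pow(Add(1780, Mul(63, 58)), Rational(1, 2)) = Pow(Add(1780, 3654), Rational(1, 2)) = Pow(5434, Rational(1, 2))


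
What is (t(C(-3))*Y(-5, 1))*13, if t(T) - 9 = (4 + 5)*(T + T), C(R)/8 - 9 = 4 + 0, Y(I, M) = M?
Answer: 24453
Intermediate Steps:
C(R) = 104 (C(R) = 72 + 8*(4 + 0) = 72 + 8*4 = 72 + 32 = 104)
t(T) = 9 + 18*T (t(T) = 9 + (4 + 5)*(T + T) = 9 + 9*(2*T) = 9 + 18*T)
(t(C(-3))*Y(-5, 1))*13 = ((9 + 18*104)*1)*13 = ((9 + 1872)*1)*13 = (1881*1)*13 = 1881*13 = 24453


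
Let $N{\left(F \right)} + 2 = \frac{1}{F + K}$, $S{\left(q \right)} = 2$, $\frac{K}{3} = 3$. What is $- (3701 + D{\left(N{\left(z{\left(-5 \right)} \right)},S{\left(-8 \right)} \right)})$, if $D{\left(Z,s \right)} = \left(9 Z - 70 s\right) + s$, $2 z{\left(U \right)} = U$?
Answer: $- \frac{46103}{13} \approx -3546.4$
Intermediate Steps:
$K = 9$ ($K = 3 \cdot 3 = 9$)
$z{\left(U \right)} = \frac{U}{2}$
$N{\left(F \right)} = -2 + \frac{1}{9 + F}$ ($N{\left(F \right)} = -2 + \frac{1}{F + 9} = -2 + \frac{1}{9 + F}$)
$D{\left(Z,s \right)} = - 69 s + 9 Z$ ($D{\left(Z,s \right)} = \left(- 70 s + 9 Z\right) + s = - 69 s + 9 Z$)
$- (3701 + D{\left(N{\left(z{\left(-5 \right)} \right)},S{\left(-8 \right)} \right)}) = - (3701 + \left(\left(-69\right) 2 + 9 \frac{-17 - 2 \cdot \frac{1}{2} \left(-5\right)}{9 + \frac{1}{2} \left(-5\right)}\right)) = - (3701 - \left(138 - 9 \frac{-17 - -5}{9 - \frac{5}{2}}\right)) = - (3701 - \left(138 - 9 \frac{-17 + 5}{\frac{13}{2}}\right)) = - (3701 - \left(138 - 9 \cdot \frac{2}{13} \left(-12\right)\right)) = - (3701 + \left(-138 + 9 \left(- \frac{24}{13}\right)\right)) = - (3701 - \frac{2010}{13}) = \left(-1\right) \frac{46103}{13} = - \frac{46103}{13}$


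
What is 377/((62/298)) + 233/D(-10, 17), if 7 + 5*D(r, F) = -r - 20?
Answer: 918826/527 ≈ 1743.5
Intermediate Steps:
D(r, F) = -27/5 - r/5 (D(r, F) = -7/5 + (-r - 20)/5 = -7/5 + (-20 - r)/5 = -7/5 + (-4 - r/5) = -27/5 - r/5)
377/((62/298)) + 233/D(-10, 17) = 377/((62/298)) + 233/(-27/5 - 1/5*(-10)) = 377/((62*(1/298))) + 233/(-27/5 + 2) = 377/(31/149) + 233/(-17/5) = 377*(149/31) + 233*(-5/17) = 56173/31 - 1165/17 = 918826/527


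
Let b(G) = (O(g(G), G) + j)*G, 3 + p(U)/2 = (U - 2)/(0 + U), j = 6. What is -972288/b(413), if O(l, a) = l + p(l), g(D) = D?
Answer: -972288/171391 ≈ -5.6729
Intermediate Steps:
p(U) = -6 + 2*(-2 + U)/U (p(U) = -6 + 2*((U - 2)/(0 + U)) = -6 + 2*((-2 + U)/U) = -6 + 2*(-2 + U)/U)
O(l, a) = -4 + l - 4/l (O(l, a) = l + (-4 - 4/l) = -4 + l - 4/l)
b(G) = G*(2 + G - 4/G) (b(G) = ((-4 + G - 4/G) + 6)*G = (2 + G - 4/G)*G = G*(2 + G - 4/G))
-972288/b(413) = -972288/(-4 + 413*(2 + 413)) = -972288/(-4 + 413*415) = -972288/(-4 + 171395) = -972288/171391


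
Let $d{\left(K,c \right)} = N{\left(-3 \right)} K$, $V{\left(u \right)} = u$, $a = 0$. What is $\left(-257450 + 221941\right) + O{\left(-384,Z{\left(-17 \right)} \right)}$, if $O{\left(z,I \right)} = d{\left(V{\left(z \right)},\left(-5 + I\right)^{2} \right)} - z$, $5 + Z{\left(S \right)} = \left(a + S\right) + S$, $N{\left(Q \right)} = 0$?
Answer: $-35125$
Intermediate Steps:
$d{\left(K,c \right)} = 0$ ($d{\left(K,c \right)} = 0 K = 0$)
$Z{\left(S \right)} = -5 + 2 S$ ($Z{\left(S \right)} = -5 + \left(\left(0 + S\right) + S\right) = -5 + \left(S + S\right) = -5 + 2 S$)
$O{\left(z,I \right)} = - z$ ($O{\left(z,I \right)} = 0 - z = - z$)
$\left(-257450 + 221941\right) + O{\left(-384,Z{\left(-17 \right)} \right)} = \left(-257450 + 221941\right) - -384 = -35509 + 384 = -35125$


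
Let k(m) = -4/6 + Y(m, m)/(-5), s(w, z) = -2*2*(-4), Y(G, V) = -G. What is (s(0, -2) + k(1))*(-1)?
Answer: -233/15 ≈ -15.533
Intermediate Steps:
s(w, z) = 16 (s(w, z) = -4*(-4) = 16)
k(m) = -⅔ + m/5 (k(m) = -4/6 - m/(-5) = -4*⅙ - m*(-⅕) = -⅔ + m/5)
(s(0, -2) + k(1))*(-1) = (16 + (-⅔ + (⅕)*1))*(-1) = (16 + (-⅔ + ⅕))*(-1) = (16 - 7/15)*(-1) = (233/15)*(-1) = -233/15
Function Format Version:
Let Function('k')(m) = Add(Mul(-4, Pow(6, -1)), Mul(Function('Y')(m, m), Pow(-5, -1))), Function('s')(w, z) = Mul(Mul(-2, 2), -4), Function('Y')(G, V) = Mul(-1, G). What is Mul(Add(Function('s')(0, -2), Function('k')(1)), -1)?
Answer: Rational(-233, 15) ≈ -15.533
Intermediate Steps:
Function('s')(w, z) = 16 (Function('s')(w, z) = Mul(-4, -4) = 16)
Function('k')(m) = Add(Rational(-2, 3), Mul(Rational(1, 5), m)) (Function('k')(m) = Add(Mul(-4, Pow(6, -1)), Mul(Mul(-1, m), Pow(-5, -1))) = Add(Mul(-4, Rational(1, 6)), Mul(Mul(-1, m), Rational(-1, 5))) = Add(Rational(-2, 3), Mul(Rational(1, 5), m)))
Mul(Add(Function('s')(0, -2), Function('k')(1)), -1) = Mul(Add(16, Add(Rational(-2, 3), Mul(Rational(1, 5), 1))), -1) = Mul(Add(16, Add(Rational(-2, 3), Rational(1, 5))), -1) = Mul(Add(16, Rational(-7, 15)), -1) = Mul(Rational(233, 15), -1) = Rational(-233, 15)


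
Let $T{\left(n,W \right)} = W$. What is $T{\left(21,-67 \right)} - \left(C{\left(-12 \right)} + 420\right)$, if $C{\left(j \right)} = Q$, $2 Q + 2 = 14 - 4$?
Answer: $-491$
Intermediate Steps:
$Q = 4$ ($Q = -1 + \frac{14 - 4}{2} = -1 + \frac{1}{2} \cdot 10 = -1 + 5 = 4$)
$C{\left(j \right)} = 4$
$T{\left(21,-67 \right)} - \left(C{\left(-12 \right)} + 420\right) = -67 - \left(4 + 420\right) = -67 - 424 = -491$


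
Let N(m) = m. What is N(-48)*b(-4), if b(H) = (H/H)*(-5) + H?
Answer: 432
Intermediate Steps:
b(H) = -5 + H (b(H) = 1*(-5) + H = -5 + H)
N(-48)*b(-4) = -48*(-5 - 4) = -48*(-9) = 432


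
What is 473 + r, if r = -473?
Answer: 0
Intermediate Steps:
473 + r = 473 - 473 = 0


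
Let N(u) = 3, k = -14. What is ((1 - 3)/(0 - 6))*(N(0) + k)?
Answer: -11/3 ≈ -3.6667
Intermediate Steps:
((1 - 3)/(0 - 6))*(N(0) + k) = ((1 - 3)/(0 - 6))*(3 - 14) = -2/(-6)*(-11) = -2*(-⅙)*(-11) = (⅓)*(-11) = -11/3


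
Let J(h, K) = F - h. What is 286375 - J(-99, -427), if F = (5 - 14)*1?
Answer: 286285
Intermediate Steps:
F = -9 (F = -9*1 = -9)
J(h, K) = -9 - h
286375 - J(-99, -427) = 286375 - (-9 - 1*(-99)) = 286375 - (-9 + 99) = 286375 - 1*90 = 286375 - 90 = 286285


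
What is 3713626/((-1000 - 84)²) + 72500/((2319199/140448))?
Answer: 5986798428292787/1362594350072 ≈ 4393.7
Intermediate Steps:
3713626/((-1000 - 84)²) + 72500/((2319199/140448)) = 3713626/((-1084)²) + 72500/((2319199*(1/140448))) = 3713626/1175056 + 72500/(2319199/140448) = 3713626*(1/1175056) + 72500*(140448/2319199) = 1856813/587528 + 10182480000/2319199 = 5986798428292787/1362594350072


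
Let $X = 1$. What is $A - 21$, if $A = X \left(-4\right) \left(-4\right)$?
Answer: $-5$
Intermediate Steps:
$A = 16$ ($A = 1 \left(-4\right) \left(-4\right) = \left(-4\right) \left(-4\right) = 16$)
$A - 21 = 16 - 21 = -5$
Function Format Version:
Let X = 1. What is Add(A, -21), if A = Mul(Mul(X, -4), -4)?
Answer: -5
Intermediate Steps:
A = 16 (A = Mul(Mul(1, -4), -4) = Mul(-4, -4) = 16)
Add(A, -21) = Add(16, -21) = -5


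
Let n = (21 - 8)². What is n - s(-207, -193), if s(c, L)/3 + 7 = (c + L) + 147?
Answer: 949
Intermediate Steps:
s(c, L) = 420 + 3*L + 3*c (s(c, L) = -21 + 3*((c + L) + 147) = -21 + 3*((L + c) + 147) = -21 + 3*(147 + L + c) = -21 + (441 + 3*L + 3*c) = 420 + 3*L + 3*c)
n = 169 (n = 13² = 169)
n - s(-207, -193) = 169 - (420 + 3*(-193) + 3*(-207)) = 169 - (420 - 579 - 621) = 169 - 1*(-780) = 169 + 780 = 949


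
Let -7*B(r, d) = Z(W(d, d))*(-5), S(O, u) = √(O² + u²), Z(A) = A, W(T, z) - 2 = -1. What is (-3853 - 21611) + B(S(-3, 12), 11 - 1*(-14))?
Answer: -178243/7 ≈ -25463.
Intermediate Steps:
W(T, z) = 1 (W(T, z) = 2 - 1 = 1)
B(r, d) = 5/7 (B(r, d) = -(-5)/7 = -⅐*(-5) = 5/7)
(-3853 - 21611) + B(S(-3, 12), 11 - 1*(-14)) = (-3853 - 21611) + 5/7 = -25464 + 5/7 = -178243/7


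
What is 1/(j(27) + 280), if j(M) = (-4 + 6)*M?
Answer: 1/334 ≈ 0.0029940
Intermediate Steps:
j(M) = 2*M
1/(j(27) + 280) = 1/(2*27 + 280) = 1/(54 + 280) = 1/334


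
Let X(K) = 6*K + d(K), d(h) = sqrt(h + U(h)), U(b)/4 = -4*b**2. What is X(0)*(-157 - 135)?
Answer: 0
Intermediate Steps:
U(b) = -16*b**2 (U(b) = 4*(-4*b**2) = -16*b**2)
d(h) = sqrt(h - 16*h**2)
X(K) = sqrt(K*(1 - 16*K)) + 6*K (X(K) = 6*K + sqrt(K*(1 - 16*K)) = sqrt(K*(1 - 16*K)) + 6*K)
X(0)*(-157 - 135) = (sqrt(0*(1 - 16*0)) + 6*0)*(-157 - 135) = (sqrt(0*(1 + 0)) + 0)*(-292) = (sqrt(0*1) + 0)*(-292) = (sqrt(0) + 0)*(-292) = (0 + 0)*(-292) = 0*(-292) = 0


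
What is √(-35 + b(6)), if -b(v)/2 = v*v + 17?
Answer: I*√141 ≈ 11.874*I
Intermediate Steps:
b(v) = -34 - 2*v² (b(v) = -2*(v*v + 17) = -2*(v² + 17) = -2*(17 + v²) = -34 - 2*v²)
√(-35 + b(6)) = √(-35 + (-34 - 2*6²)) = √(-35 + (-34 - 2*36)) = √(-35 + (-34 - 72)) = √(-35 - 106) = √(-141) = I*√141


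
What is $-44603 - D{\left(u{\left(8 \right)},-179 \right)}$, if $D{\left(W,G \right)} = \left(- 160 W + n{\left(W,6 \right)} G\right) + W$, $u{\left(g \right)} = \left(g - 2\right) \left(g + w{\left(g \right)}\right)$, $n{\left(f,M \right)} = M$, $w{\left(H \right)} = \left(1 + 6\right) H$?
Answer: $17527$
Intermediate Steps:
$w{\left(H \right)} = 7 H$
$u{\left(g \right)} = 8 g \left(-2 + g\right)$ ($u{\left(g \right)} = \left(g - 2\right) \left(g + 7 g\right) = \left(-2 + g\right) 8 g = 8 g \left(-2 + g\right)$)
$D{\left(W,G \right)} = - 159 W + 6 G$ ($D{\left(W,G \right)} = \left(- 160 W + 6 G\right) + W = - 159 W + 6 G$)
$-44603 - D{\left(u{\left(8 \right)},-179 \right)} = -44603 - \left(- 159 \cdot 8 \cdot 8 \left(-2 + 8\right) + 6 \left(-179\right)\right) = -44603 - \left(- 159 \cdot 8 \cdot 8 \cdot 6 - 1074\right) = -44603 - \left(\left(-159\right) 384 - 1074\right) = -44603 - \left(-61056 - 1074\right) = -44603 - -62130 = -44603 + 62130 = 17527$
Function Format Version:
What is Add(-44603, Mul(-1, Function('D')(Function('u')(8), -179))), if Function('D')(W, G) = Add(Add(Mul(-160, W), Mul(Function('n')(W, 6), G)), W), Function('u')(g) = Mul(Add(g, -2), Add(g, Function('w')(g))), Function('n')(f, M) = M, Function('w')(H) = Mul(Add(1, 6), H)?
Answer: 17527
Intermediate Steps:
Function('w')(H) = Mul(7, H)
Function('u')(g) = Mul(8, g, Add(-2, g)) (Function('u')(g) = Mul(Add(g, -2), Add(g, Mul(7, g))) = Mul(Add(-2, g), Mul(8, g)) = Mul(8, g, Add(-2, g)))
Function('D')(W, G) = Add(Mul(-159, W), Mul(6, G)) (Function('D')(W, G) = Add(Add(Mul(-160, W), Mul(6, G)), W) = Add(Mul(-159, W), Mul(6, G)))
Add(-44603, Mul(-1, Function('D')(Function('u')(8), -179))) = Add(-44603, Mul(-1, Add(Mul(-159, Mul(8, 8, Add(-2, 8))), Mul(6, -179)))) = Add(-44603, Mul(-1, Add(Mul(-159, Mul(8, 8, 6)), -1074))) = Add(-44603, Mul(-1, Add(Mul(-159, 384), -1074))) = Add(-44603, Mul(-1, Add(-61056, -1074))) = Add(-44603, Mul(-1, -62130)) = Add(-44603, 62130) = 17527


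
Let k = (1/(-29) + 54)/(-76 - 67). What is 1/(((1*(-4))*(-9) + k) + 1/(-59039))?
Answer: 244834733/8721650206 ≈ 0.028072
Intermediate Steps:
k = -1565/4147 (k = (-1/29 + 54)/(-143) = (1565/29)*(-1/143) = -1565/4147 ≈ -0.37738)
1/(((1*(-4))*(-9) + k) + 1/(-59039)) = 1/(((1*(-4))*(-9) - 1565/4147) + 1/(-59039)) = 1/((-4*(-9) - 1565/4147) - 1/59039) = 1/((36 - 1565/4147) - 1/59039) = 1/(147727/4147 - 1/59039) = 1/(8721650206/244834733) = 244834733/8721650206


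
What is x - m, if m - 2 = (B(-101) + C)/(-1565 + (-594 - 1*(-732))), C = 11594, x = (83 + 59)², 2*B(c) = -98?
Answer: 28782719/1427 ≈ 20170.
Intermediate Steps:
B(c) = -49 (B(c) = (½)*(-98) = -49)
x = 20164 (x = 142² = 20164)
m = -8691/1427 (m = 2 + (-49 + 11594)/(-1565 + (-594 - 1*(-732))) = 2 + 11545/(-1565 + (-594 + 732)) = 2 + 11545/(-1565 + 138) = 2 + 11545/(-1427) = 2 + 11545*(-1/1427) = 2 - 11545/1427 = -8691/1427 ≈ -6.0904)
x - m = 20164 - 1*(-8691/1427) = 20164 + 8691/1427 = 28782719/1427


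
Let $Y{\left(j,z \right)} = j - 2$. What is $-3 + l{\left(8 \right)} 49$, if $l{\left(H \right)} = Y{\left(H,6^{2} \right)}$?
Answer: $291$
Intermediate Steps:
$Y{\left(j,z \right)} = -2 + j$ ($Y{\left(j,z \right)} = j - 2 = -2 + j$)
$l{\left(H \right)} = -2 + H$
$-3 + l{\left(8 \right)} 49 = -3 + \left(-2 + 8\right) 49 = -3 + 6 \cdot 49 = -3 + 294 = 291$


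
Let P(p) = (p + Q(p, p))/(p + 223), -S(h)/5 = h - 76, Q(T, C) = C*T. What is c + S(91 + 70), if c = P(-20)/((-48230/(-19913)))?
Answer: -415347631/979069 ≈ -424.23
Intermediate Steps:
S(h) = 380 - 5*h (S(h) = -5*(h - 76) = -5*(-76 + h) = 380 - 5*h)
P(p) = (p + p²)/(223 + p) (P(p) = (p + p*p)/(p + 223) = (p + p²)/(223 + p))
c = 756694/979069 (c = (-20*(1 - 20)/(223 - 20))/((-48230/(-19913))) = (-20*(-19)/203)/((-48230*(-1/19913))) = (-20*1/203*(-19))/(48230/19913) = (380/203)*(19913/48230) = 756694/979069 ≈ 0.77287)
c + S(91 + 70) = 756694/979069 + (380 - 5*(91 + 70)) = 756694/979069 + (380 - 5*161) = 756694/979069 + (380 - 805) = 756694/979069 - 425 = -415347631/979069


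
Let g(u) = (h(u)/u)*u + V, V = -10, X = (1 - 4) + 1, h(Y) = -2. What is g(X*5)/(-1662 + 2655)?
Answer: -4/331 ≈ -0.012085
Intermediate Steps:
X = -2 (X = -3 + 1 = -2)
g(u) = -12 (g(u) = (-2/u)*u - 10 = -2 - 10 = -12)
g(X*5)/(-1662 + 2655) = -12/(-1662 + 2655) = -12/993 = (1/993)*(-12) = -4/331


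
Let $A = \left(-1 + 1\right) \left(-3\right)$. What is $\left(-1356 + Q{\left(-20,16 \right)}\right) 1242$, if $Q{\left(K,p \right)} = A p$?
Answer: $-1684152$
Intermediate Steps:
$A = 0$ ($A = 0 \left(-3\right) = 0$)
$Q{\left(K,p \right)} = 0$ ($Q{\left(K,p \right)} = 0 p = 0$)
$\left(-1356 + Q{\left(-20,16 \right)}\right) 1242 = \left(-1356 + 0\right) 1242 = \left(-1356\right) 1242 = -1684152$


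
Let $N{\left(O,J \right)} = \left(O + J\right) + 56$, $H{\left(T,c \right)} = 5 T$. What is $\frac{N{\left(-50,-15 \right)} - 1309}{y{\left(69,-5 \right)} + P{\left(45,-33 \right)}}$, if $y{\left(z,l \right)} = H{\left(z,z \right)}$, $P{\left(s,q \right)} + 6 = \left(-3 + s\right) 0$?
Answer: $- \frac{1318}{339} \approx -3.8879$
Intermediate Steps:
$P{\left(s,q \right)} = -6$ ($P{\left(s,q \right)} = -6 + \left(-3 + s\right) 0 = -6 + 0 = -6$)
$y{\left(z,l \right)} = 5 z$
$N{\left(O,J \right)} = 56 + J + O$ ($N{\left(O,J \right)} = \left(J + O\right) + 56 = 56 + J + O$)
$\frac{N{\left(-50,-15 \right)} - 1309}{y{\left(69,-5 \right)} + P{\left(45,-33 \right)}} = \frac{\left(56 - 15 - 50\right) - 1309}{5 \cdot 69 - 6} = \frac{-9 - 1309}{345 - 6} = - \frac{1318}{339}$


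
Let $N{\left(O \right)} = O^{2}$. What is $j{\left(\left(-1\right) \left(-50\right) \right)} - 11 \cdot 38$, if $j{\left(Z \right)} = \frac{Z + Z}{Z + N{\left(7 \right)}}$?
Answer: $- \frac{41282}{99} \approx -416.99$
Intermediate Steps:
$j{\left(Z \right)} = \frac{2 Z}{49 + Z}$ ($j{\left(Z \right)} = \frac{Z + Z}{Z + 7^{2}} = \frac{2 Z}{Z + 49} = \frac{2 Z}{49 + Z}$)
$j{\left(\left(-1\right) \left(-50\right) \right)} - 11 \cdot 38 = \frac{2 \left(\left(-1\right) \left(-50\right)\right)}{49 - -50} - 11 \cdot 38 = 2 \cdot 50 \frac{1}{49 + 50} - 418 = 2 \cdot 50 \cdot \frac{1}{99} - 418 = \frac{100}{99} - 418 = - \frac{41282}{99}$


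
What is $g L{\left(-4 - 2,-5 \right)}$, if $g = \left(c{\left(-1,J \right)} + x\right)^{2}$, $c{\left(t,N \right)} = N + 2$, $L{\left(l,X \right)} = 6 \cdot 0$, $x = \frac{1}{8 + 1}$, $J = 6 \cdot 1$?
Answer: $0$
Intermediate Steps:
$J = 6$
$x = \frac{1}{9} \approx 0.11111$
$L{\left(l,X \right)} = 0$
$c{\left(t,N \right)} = 2 + N$
$g = \frac{5329}{81}$ ($g = \left(\left(2 + 6\right) + \frac{1}{9}\right)^{2} = \left(8 + \frac{1}{9}\right)^{2} = \left(\frac{73}{9}\right)^{2} = \frac{5329}{81} \approx 65.79$)
$g L{\left(-4 - 2,-5 \right)} = \frac{5329}{81} \cdot 0 = 0$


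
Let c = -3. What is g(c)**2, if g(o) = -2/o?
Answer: 4/9 ≈ 0.44444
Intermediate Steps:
g(c)**2 = (-2/(-3))**2 = (-2*(-1/3))**2 = (2/3)**2 = 4/9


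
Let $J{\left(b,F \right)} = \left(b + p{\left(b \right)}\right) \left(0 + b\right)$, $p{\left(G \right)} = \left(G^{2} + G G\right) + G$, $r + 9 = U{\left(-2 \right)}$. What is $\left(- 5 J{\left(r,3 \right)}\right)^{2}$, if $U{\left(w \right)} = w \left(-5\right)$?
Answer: $400$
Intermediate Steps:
$U{\left(w \right)} = - 5 w$
$r = 1$ ($r = -9 - -10 = -9 + 10 = 1$)
$p{\left(G \right)} = G + 2 G^{2}$ ($p{\left(G \right)} = \left(G^{2} + G^{2}\right) + G = 2 G^{2} + G = G + 2 G^{2}$)
$J{\left(b,F \right)} = b \left(b + b \left(1 + 2 b\right)\right)$ ($J{\left(b,F \right)} = \left(b + b \left(1 + 2 b\right)\right) \left(0 + b\right) = \left(b + b \left(1 + 2 b\right)\right) b = b \left(b + b \left(1 + 2 b\right)\right)$)
$\left(- 5 J{\left(r,3 \right)}\right)^{2} = \left(- 5 \cdot 2 \cdot 1^{2} \left(1 + 1\right)\right)^{2} = \left(- 5 \cdot 2 \cdot 1 \cdot 2\right)^{2} = \left(\left(-5\right) 4\right)^{2} = \left(-20\right)^{2} = 400$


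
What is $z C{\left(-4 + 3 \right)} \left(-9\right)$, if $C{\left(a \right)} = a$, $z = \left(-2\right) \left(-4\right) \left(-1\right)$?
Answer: $-72$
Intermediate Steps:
$z = -8$ ($z = 8 \left(-1\right) = -8$)
$z C{\left(-4 + 3 \right)} \left(-9\right) = - 8 \left(-4 + 3\right) \left(-9\right) = \left(-8\right) \left(-1\right) \left(-9\right) = 8 \left(-9\right) = -72$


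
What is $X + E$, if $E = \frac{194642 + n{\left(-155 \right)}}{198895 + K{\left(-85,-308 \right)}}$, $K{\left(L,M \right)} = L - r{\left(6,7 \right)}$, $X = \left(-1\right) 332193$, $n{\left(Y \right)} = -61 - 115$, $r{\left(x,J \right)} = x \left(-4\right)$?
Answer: $- \frac{11008511416}{33139} \approx -3.3219 \cdot 10^{5}$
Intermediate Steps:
$r{\left(x,J \right)} = - 4 x$
$n{\left(Y \right)} = -176$ ($n{\left(Y \right)} = -61 - 115 = -176$)
$X = -332193$
$K{\left(L,M \right)} = 24 + L$ ($K{\left(L,M \right)} = L - \left(-4\right) 6 = L - -24 = L + 24 = 24 + L$)
$E = \frac{32411}{33139}$ ($E = \frac{194642 - 176}{198895 + \left(24 - 85\right)} = \frac{194466}{198895 - 61} = \frac{194466}{198834} = 194466 \cdot \frac{1}{198834} = \frac{32411}{33139} \approx 0.97803$)
$X + E = -332193 + \frac{32411}{33139} = - \frac{11008511416}{33139}$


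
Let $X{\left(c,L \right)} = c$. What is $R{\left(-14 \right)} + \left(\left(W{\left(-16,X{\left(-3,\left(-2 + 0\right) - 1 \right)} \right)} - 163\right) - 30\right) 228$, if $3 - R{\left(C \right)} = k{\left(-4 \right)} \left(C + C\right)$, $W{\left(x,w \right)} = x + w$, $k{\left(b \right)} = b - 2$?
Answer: $-48501$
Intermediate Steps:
$k{\left(b \right)} = -2 + b$
$W{\left(x,w \right)} = w + x$
$R{\left(C \right)} = 3 + 12 C$ ($R{\left(C \right)} = 3 - \left(-2 - 4\right) \left(C + C\right) = 3 - - 6 \cdot 2 C = 3 - - 12 C = 3 + 12 C$)
$R{\left(-14 \right)} + \left(\left(W{\left(-16,X{\left(-3,\left(-2 + 0\right) - 1 \right)} \right)} - 163\right) - 30\right) 228 = \left(3 + 12 \left(-14\right)\right) + \left(\left(\left(-3 - 16\right) - 163\right) - 30\right) 228 = \left(3 - 168\right) + \left(\left(-19 - 163\right) - 30\right) 228 = -165 + \left(-182 - 30\right) 228 = -165 - 48336 = -48501$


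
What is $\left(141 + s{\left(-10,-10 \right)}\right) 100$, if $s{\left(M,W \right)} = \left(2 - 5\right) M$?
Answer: $17100$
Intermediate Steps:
$s{\left(M,W \right)} = - 3 M$
$\left(141 + s{\left(-10,-10 \right)}\right) 100 = \left(141 - -30\right) 100 = \left(141 + 30\right) 100 = 171 \cdot 100 = 17100$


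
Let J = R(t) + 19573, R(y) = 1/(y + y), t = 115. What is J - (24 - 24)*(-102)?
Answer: 4501791/230 ≈ 19573.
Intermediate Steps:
R(y) = 1/(2*y)
J = 4501791/230 (J = (½)/115 + 19573 = (½)*(1/115) + 19573 = 1/230 + 19573 = 4501791/230 ≈ 19573.)
J - (24 - 24)*(-102) = 4501791/230 - (24 - 24)*(-102) = 4501791/230 - 0*(-102) = 4501791/230 - 1*0 = 4501791/230 + 0 = 4501791/230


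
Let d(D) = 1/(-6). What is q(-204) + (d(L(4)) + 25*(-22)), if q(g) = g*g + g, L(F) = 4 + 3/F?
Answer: 245171/6 ≈ 40862.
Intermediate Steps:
q(g) = g + g² (q(g) = g² + g = g + g²)
d(D) = -⅙
q(-204) + (d(L(4)) + 25*(-22)) = -204*(1 - 204) + (-⅙ + 25*(-22)) = -204*(-203) + (-⅙ - 550) = 41412 - 3301/6 = 245171/6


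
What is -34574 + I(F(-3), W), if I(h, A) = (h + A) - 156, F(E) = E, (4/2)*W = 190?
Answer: -34638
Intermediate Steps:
W = 95 (W = (½)*190 = 95)
I(h, A) = -156 + A + h (I(h, A) = (A + h) - 156 = -156 + A + h)
-34574 + I(F(-3), W) = -34574 + (-156 + 95 - 3) = -34574 - 64 = -34638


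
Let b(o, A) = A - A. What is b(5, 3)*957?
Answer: 0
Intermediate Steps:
b(o, A) = 0
b(5, 3)*957 = 0*957 = 0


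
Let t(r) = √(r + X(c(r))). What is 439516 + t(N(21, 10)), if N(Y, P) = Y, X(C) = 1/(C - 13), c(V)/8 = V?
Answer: 439516 + 2*√126170/155 ≈ 4.3952e+5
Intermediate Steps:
c(V) = 8*V
X(C) = 1/(-13 + C)
t(r) = √(r + 1/(-13 + 8*r))
439516 + t(N(21, 10)) = 439516 + √((1 + 21*(-13 + 8*21))/(-13 + 8*21)) = 439516 + √((1 + 21*(-13 + 168))/(-13 + 168)) = 439516 + √((1 + 21*155)/155) = 439516 + √((1 + 3255)/155) = 439516 + √((1/155)*3256) = 439516 + √(3256/155) = 439516 + 2*√126170/155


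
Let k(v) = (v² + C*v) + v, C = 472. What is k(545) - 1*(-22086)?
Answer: 576896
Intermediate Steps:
k(v) = v² + 473*v (k(v) = (v² + 472*v) + v = v² + 473*v)
k(545) - 1*(-22086) = 545*(473 + 545) - 1*(-22086) = 545*1018 + 22086 = 554810 + 22086 = 576896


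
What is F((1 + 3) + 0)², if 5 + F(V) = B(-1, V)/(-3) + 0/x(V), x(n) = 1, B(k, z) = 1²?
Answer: 256/9 ≈ 28.444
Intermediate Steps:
B(k, z) = 1
F(V) = -16/3 (F(V) = -5 + (1/(-3) + 0/1) = -5 + (1*(-⅓) + 0*1) = -5 + (-⅓ + 0) = -5 - ⅓ = -16/3)
F((1 + 3) + 0)² = (-16/3)² = 256/9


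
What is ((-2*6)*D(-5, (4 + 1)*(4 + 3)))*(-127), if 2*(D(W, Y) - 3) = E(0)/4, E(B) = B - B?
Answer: 4572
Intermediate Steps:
E(B) = 0
D(W, Y) = 3 (D(W, Y) = 3 + (0/4)/2 = 3 + (0*(¼))/2 = 3 + (½)*0 = 3 + 0 = 3)
((-2*6)*D(-5, (4 + 1)*(4 + 3)))*(-127) = (-2*6*3)*(-127) = -12*3*(-127) = -36*(-127) = 4572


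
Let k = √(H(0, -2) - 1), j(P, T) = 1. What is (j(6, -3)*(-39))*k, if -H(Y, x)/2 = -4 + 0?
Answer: -39*√7 ≈ -103.18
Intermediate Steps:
H(Y, x) = 8 (H(Y, x) = -2*(-4 + 0) = -2*(-4) = 8)
k = √7 (k = √(8 - 1) = √7 ≈ 2.6458)
(j(6, -3)*(-39))*k = (1*(-39))*√7 = -39*√7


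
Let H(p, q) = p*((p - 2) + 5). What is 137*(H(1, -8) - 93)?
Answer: -12193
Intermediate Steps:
H(p, q) = p*(3 + p) (H(p, q) = p*((-2 + p) + 5) = p*(3 + p))
137*(H(1, -8) - 93) = 137*(1*(3 + 1) - 93) = 137*(1*4 - 93) = 137*(4 - 93) = 137*(-89) = -12193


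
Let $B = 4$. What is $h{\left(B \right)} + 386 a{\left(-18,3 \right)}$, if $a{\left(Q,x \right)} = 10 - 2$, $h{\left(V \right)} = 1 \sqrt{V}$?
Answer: $3090$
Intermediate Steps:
$h{\left(V \right)} = \sqrt{V}$
$a{\left(Q,x \right)} = 8$
$h{\left(B \right)} + 386 a{\left(-18,3 \right)} = \sqrt{4} + 386 \cdot 8 = 2 + 3088 = 3090$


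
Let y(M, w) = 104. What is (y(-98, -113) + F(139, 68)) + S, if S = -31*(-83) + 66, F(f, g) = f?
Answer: 2882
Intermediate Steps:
S = 2639 (S = 2573 + 66 = 2639)
(y(-98, -113) + F(139, 68)) + S = (104 + 139) + 2639 = 243 + 2639 = 2882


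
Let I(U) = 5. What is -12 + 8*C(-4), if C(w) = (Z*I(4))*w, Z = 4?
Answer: -652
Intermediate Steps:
C(w) = 20*w (C(w) = (4*5)*w = 20*w)
-12 + 8*C(-4) = -12 + 8*(20*(-4)) = -12 + 8*(-80) = -12 - 640 = -652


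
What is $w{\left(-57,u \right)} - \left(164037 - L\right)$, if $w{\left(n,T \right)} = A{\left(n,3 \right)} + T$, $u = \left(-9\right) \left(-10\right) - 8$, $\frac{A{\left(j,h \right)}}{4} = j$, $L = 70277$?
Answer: $-93906$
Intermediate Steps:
$A{\left(j,h \right)} = 4 j$
$u = 82$ ($u = 90 - 8 = 82$)
$w{\left(n,T \right)} = T + 4 n$ ($w{\left(n,T \right)} = 4 n + T = T + 4 n$)
$w{\left(-57,u \right)} - \left(164037 - L\right) = \left(82 + 4 \left(-57\right)\right) - \left(164037 - 70277\right) = \left(82 - 228\right) - \left(164037 - 70277\right) = -146 - 93760 = -93906$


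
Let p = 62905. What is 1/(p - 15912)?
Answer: 1/46993 ≈ 2.1280e-5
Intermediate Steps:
1/(p - 15912) = 1/(62905 - 15912) = 1/46993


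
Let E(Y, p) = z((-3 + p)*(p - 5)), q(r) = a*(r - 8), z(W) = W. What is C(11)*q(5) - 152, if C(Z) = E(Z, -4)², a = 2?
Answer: -23966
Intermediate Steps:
q(r) = -16 + 2*r (q(r) = 2*(r - 8) = 2*(-8 + r) = -16 + 2*r)
E(Y, p) = (-5 + p)*(-3 + p) (E(Y, p) = (-3 + p)*(p - 5) = (-3 + p)*(-5 + p) = (-5 + p)*(-3 + p))
C(Z) = 3969 (C(Z) = (15 + (-4)² - 8*(-4))² = (15 + 16 + 32)² = 63² = 3969)
C(11)*q(5) - 152 = 3969*(-16 + 2*5) - 152 = 3969*(-16 + 10) - 152 = 3969*(-6) - 152 = -23814 - 152 = -23966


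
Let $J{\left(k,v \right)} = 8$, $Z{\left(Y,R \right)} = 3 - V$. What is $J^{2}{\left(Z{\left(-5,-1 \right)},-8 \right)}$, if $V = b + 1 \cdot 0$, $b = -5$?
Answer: $64$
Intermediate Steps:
$V = -5$ ($V = -5 + 1 \cdot 0 = -5 + 0 = -5$)
$Z{\left(Y,R \right)} = 8$ ($Z{\left(Y,R \right)} = 3 - -5 = 3 + 5 = 8$)
$J^{2}{\left(Z{\left(-5,-1 \right)},-8 \right)} = 8^{2} = 64$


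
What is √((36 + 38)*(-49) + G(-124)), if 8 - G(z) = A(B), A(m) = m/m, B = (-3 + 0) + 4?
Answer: I*√3619 ≈ 60.158*I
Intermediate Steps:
B = 1 (B = -3 + 4 = 1)
A(m) = 1
G(z) = 7 (G(z) = 8 - 1*1 = 8 - 1 = 7)
√((36 + 38)*(-49) + G(-124)) = √((36 + 38)*(-49) + 7) = √(74*(-49) + 7) = √(-3626 + 7) = √(-3619) = I*√3619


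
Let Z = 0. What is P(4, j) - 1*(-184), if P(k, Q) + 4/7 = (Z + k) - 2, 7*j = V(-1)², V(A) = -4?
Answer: 1298/7 ≈ 185.43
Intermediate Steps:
j = 16/7 (j = (⅐)*(-4)² = (⅐)*16 = 16/7 ≈ 2.2857)
P(k, Q) = -18/7 + k (P(k, Q) = -4/7 + ((0 + k) - 2) = -4/7 + (k - 2) = -4/7 + (-2 + k) = -18/7 + k)
P(4, j) - 1*(-184) = (-18/7 + 4) - 1*(-184) = 10/7 + 184 = 1298/7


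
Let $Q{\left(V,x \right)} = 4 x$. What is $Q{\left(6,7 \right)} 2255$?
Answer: $63140$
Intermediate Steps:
$Q{\left(6,7 \right)} 2255 = 4 \cdot 7 \cdot 2255 = 28 \cdot 2255 = 63140$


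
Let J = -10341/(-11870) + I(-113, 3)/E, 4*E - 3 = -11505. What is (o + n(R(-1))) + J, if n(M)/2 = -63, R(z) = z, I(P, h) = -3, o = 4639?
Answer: 102712214707/22754790 ≈ 4513.9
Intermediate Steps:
E = -5751/2 (E = ¾ + (¼)*(-11505) = ¾ - 11505/4 = -5751/2 ≈ -2875.5)
n(M) = -126 (n(M) = 2*(-63) = -126)
J = 19847437/22754790 (J = -10341/(-11870) - 3/(-5751/2) = -10341*(-1/11870) - 3*(-2/5751) = 10341/11870 + 2/1917 = 19847437/22754790 ≈ 0.87223)
(o + n(R(-1))) + J = (4639 - 126) + 19847437/22754790 = 4513 + 19847437/22754790 = 102712214707/22754790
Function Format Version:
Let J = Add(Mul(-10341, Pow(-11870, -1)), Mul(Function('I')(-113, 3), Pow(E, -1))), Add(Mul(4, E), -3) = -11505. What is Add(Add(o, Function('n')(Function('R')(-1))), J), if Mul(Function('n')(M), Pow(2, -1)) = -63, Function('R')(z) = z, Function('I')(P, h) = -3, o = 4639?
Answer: Rational(102712214707, 22754790) ≈ 4513.9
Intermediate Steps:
E = Rational(-5751, 2) (E = Add(Rational(3, 4), Mul(Rational(1, 4), -11505)) = Add(Rational(3, 4), Rational(-11505, 4)) = Rational(-5751, 2) ≈ -2875.5)
Function('n')(M) = -126 (Function('n')(M) = Mul(2, -63) = -126)
J = Rational(19847437, 22754790) (J = Add(Mul(-10341, Pow(-11870, -1)), Mul(-3, Pow(Rational(-5751, 2), -1))) = Add(Mul(-10341, Rational(-1, 11870)), Mul(-3, Rational(-2, 5751))) = Add(Rational(10341, 11870), Rational(2, 1917)) = Rational(19847437, 22754790) ≈ 0.87223)
Add(Add(o, Function('n')(Function('R')(-1))), J) = Add(Add(4639, -126), Rational(19847437, 22754790)) = Add(4513, Rational(19847437, 22754790)) = Rational(102712214707, 22754790)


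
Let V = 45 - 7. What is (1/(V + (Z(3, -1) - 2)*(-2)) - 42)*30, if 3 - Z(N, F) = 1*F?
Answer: -21405/17 ≈ -1259.1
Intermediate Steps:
V = 38
Z(N, F) = 3 - F
(1/(V + (Z(3, -1) - 2)*(-2)) - 42)*30 = (1/(38 + ((3 - 1*(-1)) - 2)*(-2)) - 42)*30 = (1/(38 + ((3 + 1) - 2)*(-2)) - 42)*30 = (1/(38 + (4 - 2)*(-2)) - 42)*30 = (1/(38 + 2*(-2)) - 42)*30 = (1/(38 - 4) - 42)*30 = (1/34 - 42)*30 = -1427/34*30 = -21405/17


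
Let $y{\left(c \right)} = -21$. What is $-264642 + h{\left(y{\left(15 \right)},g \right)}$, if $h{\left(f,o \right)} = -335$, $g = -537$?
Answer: $-264977$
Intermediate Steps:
$-264642 + h{\left(y{\left(15 \right)},g \right)} = -264642 - 335 = -264977$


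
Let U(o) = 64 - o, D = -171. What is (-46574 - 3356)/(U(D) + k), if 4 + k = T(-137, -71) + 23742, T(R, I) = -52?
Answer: -49930/23921 ≈ -2.0873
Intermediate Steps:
k = 23686 (k = -4 + (-52 + 23742) = -4 + 23690 = 23686)
(-46574 - 3356)/(U(D) + k) = (-46574 - 3356)/((64 - 1*(-171)) + 23686) = -49930/((64 + 171) + 23686) = -49930/(235 + 23686) = -49930/23921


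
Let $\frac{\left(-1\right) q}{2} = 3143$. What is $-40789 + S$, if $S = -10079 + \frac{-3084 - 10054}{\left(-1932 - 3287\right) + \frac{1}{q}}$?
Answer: $- \frac{1668725323712}{32806635} \approx -50866.0$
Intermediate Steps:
$q = -6286$ ($q = \left(-2\right) 3143 = -6286$)
$S = - \frac{330575488697}{32806635}$ ($S = -10079 + \frac{-3084 - 10054}{\left(-1932 - 3287\right) + \frac{1}{-6286}} = -10079 - \frac{13138}{\left(-1932 - 3287\right) - \frac{1}{6286}} = -10079 - \frac{13138}{-5219 - \frac{1}{6286}} = -10079 - \frac{13138}{- \frac{32806635}{6286}} = -10079 - - \frac{82585468}{32806635} = -10079 + \frac{82585468}{32806635} = - \frac{330575488697}{32806635} \approx -10076.0$)
$-40789 + S = -40789 - \frac{330575488697}{32806635} = - \frac{1668725323712}{32806635}$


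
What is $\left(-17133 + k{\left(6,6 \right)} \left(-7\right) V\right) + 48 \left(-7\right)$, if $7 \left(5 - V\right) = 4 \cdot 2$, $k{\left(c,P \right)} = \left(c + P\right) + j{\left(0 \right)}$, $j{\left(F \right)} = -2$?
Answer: $-17739$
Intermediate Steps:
$k{\left(c,P \right)} = -2 + P + c$ ($k{\left(c,P \right)} = \left(c + P\right) - 2 = \left(P + c\right) - 2 = -2 + P + c$)
$V = \frac{27}{7}$ ($V = 5 - \frac{4 \cdot 2}{7} = 5 - \frac{8}{7} = \frac{27}{7} \approx 3.8571$)
$\left(-17133 + k{\left(6,6 \right)} \left(-7\right) V\right) + 48 \left(-7\right) = \left(-17133 + \left(-2 + 6 + 6\right) \left(-7\right) \frac{27}{7}\right) + 48 \left(-7\right) = \left(-17133 + 10 \left(-7\right) \frac{27}{7}\right) - 336 = \left(-17133 - 270\right) - 336 = -17403 - 336 = -17739$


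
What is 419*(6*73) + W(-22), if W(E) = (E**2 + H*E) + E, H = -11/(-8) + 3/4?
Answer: 735749/4 ≈ 1.8394e+5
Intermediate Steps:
H = 17/8 (H = -11*(-1/8) + 3*(1/4) = 11/8 + 3/4 = 17/8 ≈ 2.1250)
W(E) = E**2 + 25*E/8 (W(E) = (E**2 + 17*E/8) + E = E**2 + 25*E/8)
419*(6*73) + W(-22) = 419*(6*73) + (1/8)*(-22)*(25 + 8*(-22)) = 419*438 + (1/8)*(-22)*(25 - 176) = 183522 + (1/8)*(-22)*(-151) = 183522 + 1661/4 = 735749/4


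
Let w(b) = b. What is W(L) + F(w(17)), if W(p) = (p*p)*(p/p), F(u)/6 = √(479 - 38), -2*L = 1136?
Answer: 322750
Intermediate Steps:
L = -568 (L = -½*1136 = -568)
F(u) = 126 (F(u) = 6*√(479 - 38) = 6*√441 = 6*21 = 126)
W(p) = p² (W(p) = p²*1 = p²)
W(L) + F(w(17)) = (-568)² + 126 = 322624 + 126 = 322750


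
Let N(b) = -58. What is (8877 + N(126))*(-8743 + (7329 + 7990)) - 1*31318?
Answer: 57962426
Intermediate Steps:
(8877 + N(126))*(-8743 + (7329 + 7990)) - 1*31318 = (8877 - 58)*(-8743 + (7329 + 7990)) - 1*31318 = 8819*(-8743 + 15319) - 31318 = 8819*6576 - 31318 = 57993744 - 31318 = 57962426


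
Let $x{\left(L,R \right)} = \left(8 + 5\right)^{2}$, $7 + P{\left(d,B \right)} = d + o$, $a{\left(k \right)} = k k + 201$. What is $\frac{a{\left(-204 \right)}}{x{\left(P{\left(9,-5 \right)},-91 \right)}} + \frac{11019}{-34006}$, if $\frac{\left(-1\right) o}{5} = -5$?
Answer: $\frac{1420166691}{5747014} \approx 247.11$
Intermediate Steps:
$o = 25$ ($o = \left(-5\right) \left(-5\right) = 25$)
$a{\left(k \right)} = 201 + k^{2}$ ($a{\left(k \right)} = k^{2} + 201 = 201 + k^{2}$)
$P{\left(d,B \right)} = 18 + d$ ($P{\left(d,B \right)} = -7 + \left(d + 25\right) = -7 + \left(25 + d\right) = 18 + d$)
$x{\left(L,R \right)} = 169$ ($x{\left(L,R \right)} = 13^{2} = 169$)
$\frac{a{\left(-204 \right)}}{x{\left(P{\left(9,-5 \right)},-91 \right)}} + \frac{11019}{-34006} = \frac{201 + \left(-204\right)^{2}}{169} + \frac{11019}{-34006} = \left(201 + 41616\right) \frac{1}{169} + 11019 \left(- \frac{1}{34006}\right) = 41817 \cdot \frac{1}{169} - \frac{11019}{34006} = \frac{41817}{169} - \frac{11019}{34006} = \frac{1420166691}{5747014}$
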